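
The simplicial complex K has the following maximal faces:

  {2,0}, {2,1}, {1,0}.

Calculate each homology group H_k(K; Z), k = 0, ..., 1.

Fix the vertex order 0 < 1 < 2 and write every simplex with vertices in increasing order. Then dim K = 1 and the simplices of K are:

  0-simplices (3): [0], [1], [2]
  1-simplices (3): [0,1], [0,2], [1,2]

Hence C_0 ≅ Z^3, C_1 ≅ Z^3.

∂_1: C_1 → C_0 sends each edge [p,q] (with p < q) to q − p.
The 3×3 boundary matrix has rank 2 and Smith normal form diag(1,1).

Computing H_k = (kernel of ∂_k) / (image of ∂_{k+1}):

  H_0: rank C_0 − rank ∂_1 = 3 − 2 = 1, and the invariant factors of ∂_1 are all 1, so H_0 = Z.
  H_1: rank ker ∂_1 − rank ∂_2 = (3 − 2) − 0 = 1, and there is no ∂_2, so H_1 = Z.

H_0 ≅ Z,  H_1 ≅ Z.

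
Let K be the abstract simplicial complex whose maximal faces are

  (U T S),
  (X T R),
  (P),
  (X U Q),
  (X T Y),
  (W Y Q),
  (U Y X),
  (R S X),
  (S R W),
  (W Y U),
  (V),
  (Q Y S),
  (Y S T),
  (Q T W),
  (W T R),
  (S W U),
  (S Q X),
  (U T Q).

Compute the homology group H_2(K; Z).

H_2 ≅ Z.

Fix the vertex order P < Q < R < S < T < U < V < W < X < Y and write every simplex with vertices in increasing order. Then dim K = 2 and the simplices of K are:

  0-simplices (10): P, Q, R, S, T, U, V, W, X, Y
  1-simplices (24): QS, QT, QU, QW, QX, QY, RS, RT, RW, RX, ST, SU, SW, SX, SY, TU, TW, TX, TY, UW, UX, UY, WY, XY
  2-simplices (16): QSX, QSY, QTU, QTW, QUX, QWY, RSW, RSX, RTW, RTX, STU, STY, SUW, TXY, UWY, UXY

Hence C_0 ≅ Z^10, C_1 ≅ Z^24, C_2 ≅ Z^16.

The boundary map ∂_1: C_1 → C_0 is given by ∂[p,q] = [q] − [p].
As a 10×24 matrix over Z this has rank 7, with invariant factors (1,1,1,1,1,1,1).

Boundary ∂_2: C_2 → C_1 maps a triangle to the signed sum of its edges. For instance
  ∂QTU = TU − QU + QT,
  ∂QSX = SX − QX + QS.
As a 24×16 matrix over Z this has rank 15, with invariant factors (1,1,1,1,1,1,1,1,1,1,1,1,1,1,1).

Reading off H_k = ker ∂_k / im ∂_{k+1}:

  H_2: rank ker ∂_2 − rank ∂_3 = (16 − 15) − 0 = 1, and there is no ∂_3, so H_2 = Z.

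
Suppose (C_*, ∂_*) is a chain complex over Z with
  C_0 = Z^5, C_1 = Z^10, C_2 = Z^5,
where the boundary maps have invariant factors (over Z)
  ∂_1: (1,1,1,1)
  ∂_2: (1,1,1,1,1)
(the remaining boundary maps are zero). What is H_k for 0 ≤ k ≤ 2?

H_0 ≅ Z,  H_1 ≅ Z,  H_2 = 0.

H_0: b_0 = 5 − 0 − 4 = 1; torsion from ∂_1 factors > 1: none. So H_0 ≅ Z.
H_1: b_1 = 10 − 4 − 5 = 1; torsion from ∂_2 factors > 1: none. So H_1 ≅ Z.
H_2: b_2 = 5 − 5 − 0 = 0; torsion from ∂_3 factors > 1: none. So H_2 ≅ 0.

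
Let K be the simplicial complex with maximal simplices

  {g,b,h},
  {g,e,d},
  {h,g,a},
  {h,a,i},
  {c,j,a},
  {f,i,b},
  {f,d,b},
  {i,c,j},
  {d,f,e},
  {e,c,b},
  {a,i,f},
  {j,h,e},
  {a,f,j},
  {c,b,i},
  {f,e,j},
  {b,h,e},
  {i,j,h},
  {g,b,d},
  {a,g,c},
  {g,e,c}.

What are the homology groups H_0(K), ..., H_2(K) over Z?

Order the vertices as a < b < c < d < e < f < g < h < i < j. Listing each simplex with vertices in this order, K has dimension 2 with simplices:

  0-simplices (10): a, b, c, d, e, f, g, h, i, j
  1-simplices (30): ac, af, ag, ah, ai, aj, bc, bd, be, bf, bg, bh, bi, ce, cg, ci, cj, de, df, dg, ef, eg, eh, ej, fi, fj, gh, hi, hj, ij
  2-simplices (20): acg, acj, afi, afj, agh, ahi, bce, bci, bdf, bdg, beh, bfi, bgh, ceg, cij, def, deg, efj, ehj, hij

giving chain groups C_0 ≅ Z^10, C_1 ≅ Z^30, C_2 ≅ Z^20.

∂_1: C_1 → C_0 is given by ∂[p,q] = [q] − [p].
The resulting 10×30 matrix has rank 9, and its Smith normal form has invariant factors (1,1,1,1,1,1,1,1,1).

Boundary ∂_2: C_2 → C_1 maps a triangle to the signed sum of its edges. For instance
  ∂bci = ci − bi + bc,
  ∂bdf = df − bf + bd.
This gives a 30×20 integer matrix of rank 20; reducing to Smith normal form yields diagonal entries (1,1,1,1,1,1,1,1,1,1,1,1,1,1,1,1,1,1,1,2).

From H_k ≅ ker(∂_k) / im(∂_{k+1}) we obtain:

  H_0: rank C_0 − rank ∂_1 = 10 − 9 = 1, and the invariant factors of ∂_1 are all 1, so H_0 = Z.
  H_1: rank ker ∂_1 − rank ∂_2 = (30 − 9) − 20 = 1, and ∂_2 has invariant factor 2 > 1, so H_1 = Z ⊕ Z/2.
  H_2: rank ker ∂_2 − rank ∂_3 = (20 − 20) − 0 = 0, and there is no ∂_3, so H_2 = 0.

As a check, the Euler characteristic is 10 − 30 + 20 = 0, which agrees with 1 − 1 + 0 = 0.

H_0 ≅ Z,  H_1 ≅ Z ⊕ Z/2,  H_2 = 0.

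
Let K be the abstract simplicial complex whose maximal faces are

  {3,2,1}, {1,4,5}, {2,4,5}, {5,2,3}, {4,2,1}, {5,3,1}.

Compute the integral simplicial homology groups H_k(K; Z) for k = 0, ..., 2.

H_0 ≅ Z,  H_1 = 0,  H_2 ≅ Z.

Fix the vertex order 1 < 2 < 3 < 4 < 5 and write every simplex with vertices in increasing order. Then dim K = 2 and the simplices of K are:

  0-simplices (5): [1], [2], [3], [4], [5]
  1-simplices (9): [1,2], [1,3], [1,4], [1,5], [2,3], [2,4], [2,5], [3,5], [4,5]
  2-simplices (6): [1,2,3], [1,2,4], [1,3,5], [1,4,5], [2,3,5], [2,4,5]

giving chain groups C_0 ≅ Z^5, C_1 ≅ Z^9, C_2 ≅ Z^6.

Boundary ∂_1: C_1 → C_0 maps an edge to its endpoints' difference, ∂[p,q] = q − p. For instance
  ∂[4,5] = [5] − [4].
The 5×9 boundary matrix has rank 4 and Smith normal form diag(1,1,1,1).

Boundary ∂_2: C_2 → C_1 sends each 2-simplex [p,q,r] to [q,r] − [p,r] + [p,q]. For instance
  ∂[1,3,5] = [3,5] − [1,5] + [1,3],
  ∂[1,2,3] = [2,3] − [1,3] + [1,2].
This gives a 9×6 integer matrix of rank 5; reducing to Smith normal form yields diagonal entries (1,1,1,1,1).

From H_k ≅ ker(∂_k) / im(∂_{k+1}) we obtain:

  H_0: rank C_0 − rank ∂_1 = 5 − 4 = 1, and the invariant factors of ∂_1 are all 1, so H_0 = Z.
  H_1: rank ker ∂_1 − rank ∂_2 = (9 − 4) − 5 = 0, and the invariant factors of ∂_2 are all 1, so H_1 = 0.
  H_2: rank ker ∂_2 − rank ∂_3 = (6 − 5) − 0 = 1, and there is no ∂_3, so H_2 = Z.

As a check, the Euler characteristic is 5 − 9 + 6 = 2, which agrees with 1 − 0 + 1 = 2.
(K is a triangulation of the 2-sphere S^2.)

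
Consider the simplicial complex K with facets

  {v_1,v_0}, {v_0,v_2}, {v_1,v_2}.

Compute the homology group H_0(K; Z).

Take the total order v_0 < v_1 < v_2 on the vertex set. Then K (dimension 1) consists of the simplices:

  0-simplices (3): [v_0], [v_1], [v_2]
  1-simplices (3): [v_0,v_1], [v_0,v_2], [v_1,v_2]

Hence C_0 ≅ Z^3, C_1 ≅ Z^3.

∂_1: C_1 → C_0 maps an edge to its endpoints' difference, ∂[p,q] = q − p.
This gives a 3×3 integer matrix of rank 2; reducing to Smith normal form yields diagonal entries (1,1).

Computing H_k = (kernel of ∂_k) / (image of ∂_{k+1}):

  H_0: rank C_0 − rank ∂_1 = 3 − 2 = 1, and the invariant factors of ∂_1 are all 1, so H_0 = Z.

H_0 ≅ Z.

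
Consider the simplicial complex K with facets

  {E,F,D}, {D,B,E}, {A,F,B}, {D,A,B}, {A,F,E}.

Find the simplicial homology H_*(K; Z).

H_0 ≅ Z,  H_1 ≅ Z,  H_2 = 0.

Take the total order A < B < D < E < F on the vertex set. Then K (dimension 2) consists of the simplices:

  0-simplices (5): A, B, D, E, F
  1-simplices (10): AB, AD, AE, AF, BD, BE, BF, DE, DF, EF
  2-simplices (5): ABD, ABF, AEF, BDE, DEF

so the chain groups are C_0 ≅ Z^5, C_1 ≅ Z^10, C_2 ≅ Z^5.

∂_1: C_1 → C_0 is given by ∂[p,q] = [q] − [p].
The resulting 5×10 matrix has rank 4, and its Smith normal form has invariant factors (1,1,1,1).

The boundary map ∂_2: C_2 → C_1 acts by ∂[p,q,r] = [q,r] − [p,r] + [p,q]. For instance
  ∂DEF = EF − DF + DE,
  ∂AEF = EF − AF + AE.
This gives a 10×5 integer matrix of rank 5; reducing to Smith normal form yields diagonal entries (1,1,1,1,1).

From H_k ≅ ker(∂_k) / im(∂_{k+1}) we obtain:

  H_0: rank C_0 − rank ∂_1 = 5 − 4 = 1, and the invariant factors of ∂_1 are all 1, so H_0 ≅ Z.
  H_1: rank ker ∂_1 − rank ∂_2 = (10 − 4) − 5 = 1, and the invariant factors of ∂_2 are all 1, so H_1 ≅ Z.
  H_2: rank ker ∂_2 − rank ∂_3 = (5 − 5) − 0 = 0, and there is no ∂_3, so H_2 ≅ 0.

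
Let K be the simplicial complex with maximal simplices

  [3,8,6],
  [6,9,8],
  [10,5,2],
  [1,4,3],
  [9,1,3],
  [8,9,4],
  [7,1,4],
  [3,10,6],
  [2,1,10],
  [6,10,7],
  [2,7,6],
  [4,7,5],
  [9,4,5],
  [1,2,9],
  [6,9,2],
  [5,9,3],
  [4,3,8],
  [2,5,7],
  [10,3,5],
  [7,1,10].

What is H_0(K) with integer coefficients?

H_0 = Z.

Order the vertices as 1 < 2 < 3 < 4 < 5 < 6 < 7 < 8 < 9 < 10. Listing each simplex with vertices in this order, K has dimension 2 with simplices:

  0-simplices (10): [1], [2], [3], [4], [5], [6], [7], [8], [9], [10]
  1-simplices (30): (30 of them)
  2-simplices (20): (20 of them)

giving chain groups C_0 ≅ Z^10, C_1 ≅ Z^30, C_2 ≅ Z^20.

The boundary map ∂_1: C_1 → C_0 is given by ∂[p,q] = [q] − [p].
The resulting 10×30 matrix has rank 9, and its Smith normal form has invariant factors (1,1,1,1,1,1,1,1,1).

Boundary ∂_2: C_2 → C_1 maps a triangle to the signed sum of its edges. For instance
  ∂[4,5,9] = [5,9] − [4,9] + [4,5],
  ∂[3,5,10] = [5,10] − [3,10] + [3,5].
The resulting 30×20 matrix has rank 20, and its Smith normal form has invariant factors (1,1,1,1,1,1,1,1,1,1,1,1,1,1,1,1,1,1,1,2).

From H_k ≅ ker(∂_k) / im(∂_{k+1}) we obtain:

  H_0: rank C_0 − rank ∂_1 = 10 − 9 = 1, and the invariant factors of ∂_1 are all 1, so H_0 = Z.

(K is a triangulation of the Klein bottle.)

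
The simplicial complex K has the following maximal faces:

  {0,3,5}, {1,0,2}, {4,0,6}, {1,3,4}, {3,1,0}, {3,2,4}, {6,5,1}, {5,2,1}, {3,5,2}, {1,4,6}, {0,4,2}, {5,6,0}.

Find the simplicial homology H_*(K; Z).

Fix the vertex order 0 < 1 < 2 < 3 < 4 < 5 < 6 and write every simplex with vertices in increasing order. Then dim K = 2 and the simplices of K are:

  0-simplices (7): [0], [1], [2], [3], [4], [5], [6]
  1-simplices (18): [0,1], [0,2], [0,3], [0,4], [0,5], [0,6], [1,2], [1,3], [1,4], [1,5], [1,6], [2,3], [2,4], [2,5], [3,4], [3,5], [4,6], [5,6]
  2-simplices (12): [0,1,2], [0,1,3], [0,2,4], [0,3,5], [0,4,6], [0,5,6], [1,2,5], [1,3,4], [1,4,6], [1,5,6], [2,3,4], [2,3,5]

so the chain groups are C_0 ≅ Z^7, C_1 ≅ Z^18, C_2 ≅ Z^12.

Boundary ∂_1: C_1 → C_0 maps an edge to its endpoints' difference, ∂[p,q] = q − p. For instance
  ∂[0,3] = [3] − [0].
This gives a 7×18 integer matrix of rank 6; reducing to Smith normal form yields diagonal entries (1,1,1,1,1,1).

∂_2: C_2 → C_1 maps a triangle to the signed sum of its edges. For instance
  ∂[1,4,6] = [4,6] − [1,6] + [1,4],
  ∂[0,4,6] = [4,6] − [0,6] + [0,4].
The resulting 18×12 matrix has rank 12, and its Smith normal form has invariant factors (1,1,1,1,1,1,1,1,1,1,1,2).

Now H_k = ker ∂_k / im ∂_{k+1}, so:

  H_0: rank C_0 − rank ∂_1 = 7 − 6 = 1, and the invariant factors of ∂_1 are all 1, so H_0 ≅ Z.
  H_1: rank ker ∂_1 − rank ∂_2 = (18 − 6) − 12 = 0, and ∂_2 has invariant factor 2 > 1, so H_1 ≅ Z/2.
  H_2: rank ker ∂_2 − rank ∂_3 = (12 − 12) − 0 = 0, and there is no ∂_3, so H_2 ≅ 0.

H_0 = Z,  H_1 = Z/2,  H_2 = 0.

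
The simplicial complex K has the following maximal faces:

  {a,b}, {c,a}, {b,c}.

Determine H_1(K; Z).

H_1 ≅ Z.

K has 3 vertices, 3 edges.
rank ∂_1 = 2, rank ∂_2 = 0 ⇒ b_1 = 3 − 2 − 0 = 1. So H_1 ≅ Z.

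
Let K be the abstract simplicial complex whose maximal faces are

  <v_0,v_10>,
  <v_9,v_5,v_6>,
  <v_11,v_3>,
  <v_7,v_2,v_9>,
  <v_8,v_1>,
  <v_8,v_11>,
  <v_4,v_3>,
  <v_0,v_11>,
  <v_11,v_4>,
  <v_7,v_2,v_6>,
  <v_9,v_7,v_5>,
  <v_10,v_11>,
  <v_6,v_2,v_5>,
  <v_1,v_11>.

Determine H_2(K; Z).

H_2 ≅ 0.

We work with the vertex ordering v_0 < v_1 < v_2 < v_3 < v_4 < v_5 < v_6 < v_7 < v_8 < v_9 < v_10 < v_11. The simplices of K, each written with vertices in increasing order, are:

  0-simplices (12): [v_0], [v_1], [v_2], [v_3], [v_4], [v_5], [v_6], [v_7], [v_8], [v_9], [v_10], [v_11]
  1-simplices (19): (19 of them)
  2-simplices (5): [v_2,v_5,v_6], [v_2,v_6,v_7], [v_2,v_7,v_9], [v_5,v_6,v_9], [v_5,v_7,v_9]

Hence C_0 ≅ Z^12, C_1 ≅ Z^19, C_2 ≅ Z^5.

Boundary ∂_1: C_1 → C_0 maps an edge to its endpoints' difference, ∂[p,q] = q − p. For instance
  ∂[v_2,v_6] = [v_6] − [v_2].
The resulting 12×19 matrix has rank 10, and its Smith normal form has invariant factors (1,1,1,1,1,1,1,1,1,1).

The boundary map ∂_2: C_2 → C_1 maps a triangle to the signed sum of its edges. For instance
  ∂[v_5,v_6,v_9] = [v_6,v_9] − [v_5,v_9] + [v_5,v_6],
  ∂[v_2,v_7,v_9] = [v_7,v_9] − [v_2,v_9] + [v_2,v_7].
This gives a 19×5 integer matrix of rank 5; reducing to Smith normal form yields diagonal entries (1,1,1,1,1).

Computing H_k = (kernel of ∂_k) / (image of ∂_{k+1}):

  H_2: rank ker ∂_2 − rank ∂_3 = (5 − 5) − 0 = 0, and there is no ∂_3, so H_2 = 0.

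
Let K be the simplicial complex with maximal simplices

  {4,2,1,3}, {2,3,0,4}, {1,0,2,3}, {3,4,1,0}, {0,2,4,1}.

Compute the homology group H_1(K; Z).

H_1 ≅ 0.

Take the total order 0 < 1 < 2 < 3 < 4 on the vertex set. Then K (dimension 3) consists of the simplices:

  0-simplices (5): [0], [1], [2], [3], [4]
  1-simplices (10): [0,1], [0,2], [0,3], [0,4], [1,2], [1,3], [1,4], [2,3], [2,4], [3,4]
  2-simplices (10): [0,1,2], [0,1,3], [0,1,4], [0,2,3], [0,2,4], [0,3,4], [1,2,3], [1,2,4], [1,3,4], [2,3,4]
  3-simplices (5): [0,1,2,3], [0,1,2,4], [0,1,3,4], [0,2,3,4], [1,2,3,4]

giving chain groups C_0 ≅ Z^5, C_1 ≅ Z^10, C_2 ≅ Z^10, C_3 ≅ Z^5.

∂_1: C_1 → C_0 maps an edge to its endpoints' difference, ∂[p,q] = q − p.
The 5×10 boundary matrix has rank 4 and Smith normal form diag(1,1,1,1).

Boundary ∂_2: C_2 → C_1 acts by ∂[p,q,r] = [q,r] − [p,r] + [p,q]. For instance
  ∂[0,2,4] = [2,4] − [0,4] + [0,2],
  ∂[0,3,4] = [3,4] − [0,4] + [0,3].
This gives a 10×10 integer matrix of rank 6; reducing to Smith normal form yields diagonal entries (1,1,1,1,1,1).

Boundary ∂_3: C_3 → C_2 sends each 3-simplex σ to the alternating sum Σ_i (−1)^i (σ with its i-th vertex removed). For instance
  ∂[0,1,2,4] = [1,2,4] − [0,2,4] + [0,1,4] − [0,1,2],
  ∂[0,2,3,4] = [2,3,4] − [0,3,4] + [0,2,4] − [0,2,3].
As a 10×5 matrix over Z this has rank 4, with invariant factors (1,1,1,1).

Computing H_k = (kernel of ∂_k) / (image of ∂_{k+1}):

  H_1: rank ker ∂_1 − rank ∂_2 = (10 − 4) − 6 = 0, and the invariant factors of ∂_2 are all 1, so H_1 = 0.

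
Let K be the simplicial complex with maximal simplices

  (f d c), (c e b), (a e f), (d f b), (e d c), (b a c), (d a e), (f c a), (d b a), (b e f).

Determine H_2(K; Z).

Fix the vertex order a < b < c < d < e < f and write every simplex with vertices in increasing order. Then dim K = 2 and the simplices of K are:

  0-simplices (6): a, b, c, d, e, f
  1-simplices (15): ab, ac, ad, ae, af, bc, bd, be, bf, cd, ce, cf, de, df, ef
  2-simplices (10): abc, abd, acf, ade, aef, bce, bdf, bef, cde, cdf

so the chain groups are C_0 ≅ Z^6, C_1 ≅ Z^15, C_2 ≅ Z^10.

Boundary ∂_1: C_1 → C_0 is given by ∂[p,q] = [q] − [p].
The resulting 6×15 matrix has rank 5, and its Smith normal form has invariant factors (1,1,1,1,1).

∂_2: C_2 → C_1 sends each 2-simplex [p,q,r] to [q,r] − [p,r] + [p,q]. For instance
  ∂acf = cf − af + ac,
  ∂cde = de − ce + cd.
This gives a 15×10 integer matrix of rank 10; reducing to Smith normal form yields diagonal entries (1,1,1,1,1,1,1,1,1,2).

Computing H_k = (kernel of ∂_k) / (image of ∂_{k+1}):

  H_2: rank ker ∂_2 − rank ∂_3 = (10 − 10) − 0 = 0, and there is no ∂_3, so H_2 ≅ 0.

H_2 ≅ 0.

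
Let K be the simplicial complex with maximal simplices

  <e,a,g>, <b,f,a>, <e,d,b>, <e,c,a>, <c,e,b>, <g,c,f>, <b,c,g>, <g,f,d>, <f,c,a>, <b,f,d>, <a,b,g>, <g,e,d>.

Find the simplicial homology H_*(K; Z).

H_0 = Z,  H_1 = Z_2,  H_2 = 0.

Order the vertices as a < b < c < d < e < f < g. Listing each simplex with vertices in this order, K has dimension 2 with simplices:

  0-simplices (7): a, b, c, d, e, f, g
  1-simplices (18): ab, ac, ae, af, ag, bc, bd, be, bf, bg, ce, cf, cg, de, df, dg, eg, fg
  2-simplices (12): abf, abg, ace, acf, aeg, bce, bcg, bde, bdf, cfg, deg, dfg

giving chain groups C_0 ≅ Z^7, C_1 ≅ Z^18, C_2 ≅ Z^12.

∂_1: C_1 → C_0 is given by ∂[p,q] = [q] − [p]. For instance
  ∂af = f − a.
The 7×18 boundary matrix has rank 6 and Smith normal form diag(1,1,1,1,1,1).

Boundary ∂_2: C_2 → C_1 maps a triangle to the signed sum of its edges. For instance
  ∂aeg = eg − ag + ae,
  ∂bcg = cg − bg + bc.
This gives a 18×12 integer matrix of rank 12; reducing to Smith normal form yields diagonal entries (1,1,1,1,1,1,1,1,1,1,1,2).

Reading off H_k = ker ∂_k / im ∂_{k+1}:

  H_0: rank C_0 − rank ∂_1 = 7 − 6 = 1, and the invariant factors of ∂_1 are all 1, so H_0 ≅ Z.
  H_1: rank ker ∂_1 − rank ∂_2 = (18 − 6) − 12 = 0, and ∂_2 has invariant factor 2 > 1, so H_1 ≅ Z_2.
  H_2: rank ker ∂_2 − rank ∂_3 = (12 − 12) − 0 = 0, and there is no ∂_3, so H_2 ≅ 0.

As a check, the Euler characteristic is 7 − 18 + 12 = 1, which agrees with 1 − 0 + 0 = 1.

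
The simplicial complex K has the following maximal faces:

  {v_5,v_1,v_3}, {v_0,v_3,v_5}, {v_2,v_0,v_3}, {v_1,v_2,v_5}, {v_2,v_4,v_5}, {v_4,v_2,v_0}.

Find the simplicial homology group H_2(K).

H_2 ≅ 0.

Take the total order v_0 < v_1 < v_2 < v_3 < v_4 < v_5 on the vertex set. Then K (dimension 2) consists of the simplices:

  0-simplices (6): [v_0], [v_1], [v_2], [v_3], [v_4], [v_5]
  1-simplices (12): [v_0,v_2], [v_0,v_3], [v_0,v_4], [v_0,v_5], [v_1,v_2], [v_1,v_3], [v_1,v_5], [v_2,v_3], [v_2,v_4], [v_2,v_5], [v_3,v_5], [v_4,v_5]
  2-simplices (6): [v_0,v_2,v_3], [v_0,v_2,v_4], [v_0,v_3,v_5], [v_1,v_2,v_5], [v_1,v_3,v_5], [v_2,v_4,v_5]

Hence C_0 ≅ Z^6, C_1 ≅ Z^12, C_2 ≅ Z^6.

Boundary ∂_1: C_1 → C_0 sends each edge [p,q] (with p < q) to q − p.
As a 6×12 matrix over Z this has rank 5, with invariant factors (1,1,1,1,1).

The boundary map ∂_2: C_2 → C_1 acts by ∂[p,q,r] = [q,r] − [p,r] + [p,q]. For instance
  ∂[v_2,v_4,v_5] = [v_4,v_5] − [v_2,v_5] + [v_2,v_4],
  ∂[v_0,v_3,v_5] = [v_3,v_5] − [v_0,v_5] + [v_0,v_3].
The 12×6 boundary matrix has rank 6 and Smith normal form diag(1,1,1,1,1,1).

Computing H_k = (kernel of ∂_k) / (image of ∂_{k+1}):

  H_2: rank ker ∂_2 − rank ∂_3 = (6 − 6) − 0 = 0, and there is no ∂_3, so H_2 = 0.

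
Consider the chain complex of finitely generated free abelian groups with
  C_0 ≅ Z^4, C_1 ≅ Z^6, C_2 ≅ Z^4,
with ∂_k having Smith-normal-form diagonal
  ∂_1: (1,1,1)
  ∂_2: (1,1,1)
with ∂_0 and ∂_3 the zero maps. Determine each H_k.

H_0 = Z,  H_1 = 0,  H_2 = Z.

H_0: b_0 = 4 − 0 − 3 = 1; torsion from ∂_1 factors > 1: none. So H_0 = Z.
H_1: b_1 = 6 − 3 − 3 = 0; torsion from ∂_2 factors > 1: none. So H_1 = 0.
H_2: b_2 = 4 − 3 − 0 = 1; torsion from ∂_3 factors > 1: none. So H_2 = Z.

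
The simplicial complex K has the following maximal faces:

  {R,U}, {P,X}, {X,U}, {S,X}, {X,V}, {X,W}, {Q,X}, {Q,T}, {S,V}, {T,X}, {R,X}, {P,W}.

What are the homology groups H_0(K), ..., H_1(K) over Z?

H_0 ≅ Z,  H_1 ≅ Z^4.

Fix the vertex order P < Q < R < S < T < U < V < W < X and write every simplex with vertices in increasing order. Then dim K = 1 and the simplices of K are:

  0-simplices (9): P, Q, R, S, T, U, V, W, X
  1-simplices (12): PW, PX, QT, QX, RU, RX, SV, SX, TX, UX, VX, WX

giving chain groups C_0 ≅ Z^9, C_1 ≅ Z^12.

∂_1: C_1 → C_0 maps an edge to its endpoints' difference, ∂[p,q] = q − p. For instance
  ∂QX = X − Q.
The 9×12 boundary matrix has rank 8 and Smith normal form diag(1,1,1,1,1,1,1,1).

Computing H_k = (kernel of ∂_k) / (image of ∂_{k+1}):

  H_0: rank C_0 − rank ∂_1 = 9 − 8 = 1, and the invariant factors of ∂_1 are all 1, so H_0 ≅ Z.
  H_1: rank ker ∂_1 − rank ∂_2 = (12 − 8) − 0 = 4, and there is no ∂_2, so H_1 ≅ Z^4.

As a check, the Euler characteristic is 9 − 12 = -3, which agrees with 1 − 4 = -3.
(K is a triangulation of a wedge of 4 circles.)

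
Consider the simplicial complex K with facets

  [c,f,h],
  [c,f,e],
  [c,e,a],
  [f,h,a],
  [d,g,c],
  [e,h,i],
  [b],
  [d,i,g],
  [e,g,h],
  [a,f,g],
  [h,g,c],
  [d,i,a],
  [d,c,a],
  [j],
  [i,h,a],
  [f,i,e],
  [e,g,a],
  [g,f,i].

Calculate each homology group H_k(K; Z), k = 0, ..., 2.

H_0 ≅ Z^3,  H_1 ≅ Z^2,  H_2 ≅ Z.

K has 10 vertices, 24 edges, 16 triangles.
rank ∂_0 = 0, rank ∂_1 = 7 ⇒ b_0 = 10 − 0 − 7 = 3; all invariant factors of ∂_1 are 1 so no torsion. So H_0 ≅ Z^3.
rank ∂_1 = 7, rank ∂_2 = 15 ⇒ b_1 = 24 − 7 − 15 = 2; all invariant factors of ∂_2 are 1 so no torsion. So H_1 ≅ Z^2.
rank ∂_2 = 15, rank ∂_3 = 0 ⇒ b_2 = 16 − 15 − 0 = 1. So H_2 ≅ Z.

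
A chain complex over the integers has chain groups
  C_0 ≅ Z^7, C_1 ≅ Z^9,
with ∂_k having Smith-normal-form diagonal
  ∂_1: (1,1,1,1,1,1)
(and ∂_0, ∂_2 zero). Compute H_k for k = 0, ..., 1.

H_0 = Z,  H_1 = Z^3.

H_0: b_0 = 7 − 0 − 6 = 1; torsion from ∂_1 factors > 1: none. So H_0 = Z.
H_1: b_1 = 9 − 6 − 0 = 3; torsion from ∂_2 factors > 1: none. So H_1 = Z^3.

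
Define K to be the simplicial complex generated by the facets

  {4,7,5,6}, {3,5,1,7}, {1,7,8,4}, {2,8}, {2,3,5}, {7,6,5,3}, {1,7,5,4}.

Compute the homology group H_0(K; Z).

H_0 = Z.

Fix the vertex order 1 < 2 < 3 < 4 < 5 < 6 < 7 < 8 and write every simplex with vertices in increasing order. Then dim K = 3 and the simplices of K are:

  0-simplices (8): [1], [2], [3], [4], [5], [6], [7], [8]
  1-simplices (19): [1,3], [1,4], [1,5], [1,7], [1,8], [2,3], [2,5], [2,8], [3,5], [3,6], [3,7], [4,5], [4,6], [4,7], [4,8], [5,6], [5,7], [6,7], [7,8]
  2-simplices (16): [1,3,5], [1,3,7], [1,4,5], [1,4,7], [1,4,8], [1,5,7], [1,7,8], [2,3,5], [3,5,6], [3,5,7], [3,6,7], [4,5,6], [4,5,7], [4,6,7], [4,7,8], [5,6,7]
  3-simplices (5): [1,3,5,7], [1,4,5,7], [1,4,7,8], [3,5,6,7], [4,5,6,7]

so the chain groups are C_0 ≅ Z^8, C_1 ≅ Z^19, C_2 ≅ Z^16, C_3 ≅ Z^5.

Boundary ∂_1: C_1 → C_0 sends each edge [p,q] (with p < q) to q − p. For instance
  ∂[1,4] = [4] − [1].
As a 8×19 matrix over Z this has rank 7, with invariant factors (1,1,1,1,1,1,1).

Boundary ∂_2: C_2 → C_1 maps a triangle to the signed sum of its edges. For instance
  ∂[4,5,6] = [5,6] − [4,6] + [4,5],
  ∂[1,5,7] = [5,7] − [1,7] + [1,5].
The resulting 19×16 matrix has rank 11, and its Smith normal form has invariant factors (1,1,1,1,1,1,1,1,1,1,1).

Boundary ∂_3: C_3 → C_2 sends each 3-simplex σ to the alternating sum Σ_i (−1)^i (σ with its i-th vertex removed). For instance
  ∂[1,3,5,7] = [3,5,7] − [1,5,7] + [1,3,7] − [1,3,5],
  ∂[1,4,7,8] = [4,7,8] − [1,7,8] + [1,4,8] − [1,4,7].
The resulting 16×5 matrix has rank 5, and its Smith normal form has invariant factors (1,1,1,1,1).

From H_k ≅ ker(∂_k) / im(∂_{k+1}) we obtain:

  H_0: rank C_0 − rank ∂_1 = 8 − 7 = 1, and the invariant factors of ∂_1 are all 1, so H_0 ≅ Z.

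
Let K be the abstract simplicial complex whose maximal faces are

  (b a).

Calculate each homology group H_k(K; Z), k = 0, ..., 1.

Order the vertices as a < b. Listing each simplex with vertices in this order, K has dimension 1 with simplices:

  0-simplices (2): a, b
  1-simplices (1): ab

giving chain groups C_0 ≅ Z^2, C_1 ≅ Z^1.

Boundary ∂_1: C_1 → C_0 is given by ∂[p,q] = [q] − [p].
As a 2×1 matrix over Z this has rank 1, with invariant factors (1).

Computing H_k = (kernel of ∂_k) / (image of ∂_{k+1}):

  H_0: rank C_0 − rank ∂_1 = 2 − 1 = 1, and the invariant factors of ∂_1 are all 1, so H_0 = Z.
  H_1: rank ker ∂_1 − rank ∂_2 = (1 − 1) − 0 = 0, and there is no ∂_2, so H_1 = 0.

H_0 ≅ Z,  H_1 = 0.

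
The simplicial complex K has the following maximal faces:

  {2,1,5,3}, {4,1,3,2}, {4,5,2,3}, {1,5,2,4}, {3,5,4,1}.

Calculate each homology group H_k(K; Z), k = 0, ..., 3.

H_0 ≅ Z,  H_1 = 0,  H_2 = 0,  H_3 ≅ Z.

Order the vertices as 1 < 2 < 3 < 4 < 5. Listing each simplex with vertices in this order, K has dimension 3 with simplices:

  0-simplices (5): [1], [2], [3], [4], [5]
  1-simplices (10): [1,2], [1,3], [1,4], [1,5], [2,3], [2,4], [2,5], [3,4], [3,5], [4,5]
  2-simplices (10): [1,2,3], [1,2,4], [1,2,5], [1,3,4], [1,3,5], [1,4,5], [2,3,4], [2,3,5], [2,4,5], [3,4,5]
  3-simplices (5): [1,2,3,4], [1,2,3,5], [1,2,4,5], [1,3,4,5], [2,3,4,5]

Hence C_0 ≅ Z^5, C_1 ≅ Z^10, C_2 ≅ Z^10, C_3 ≅ Z^5.

The boundary map ∂_1: C_1 → C_0 maps an edge to its endpoints' difference, ∂[p,q] = q − p.
The 5×10 boundary matrix has rank 4 and Smith normal form diag(1,1,1,1).

The boundary map ∂_2: C_2 → C_1 maps a triangle to the signed sum of its edges. For instance
  ∂[2,3,5] = [3,5] − [2,5] + [2,3],
  ∂[2,4,5] = [4,5] − [2,5] + [2,4].
This gives a 10×10 integer matrix of rank 6; reducing to Smith normal form yields diagonal entries (1,1,1,1,1,1).

Boundary ∂_3: C_3 → C_2 sends each 3-simplex σ to the alternating sum Σ_i (−1)^i (σ with its i-th vertex removed). For instance
  ∂[1,2,3,5] = [2,3,5] − [1,3,5] + [1,2,5] − [1,2,3],
  ∂[1,2,3,4] = [2,3,4] − [1,3,4] + [1,2,4] − [1,2,3].
The resulting 10×5 matrix has rank 4, and its Smith normal form has invariant factors (1,1,1,1).

Reading off H_k = ker ∂_k / im ∂_{k+1}:

  H_0: rank C_0 − rank ∂_1 = 5 − 4 = 1, and the invariant factors of ∂_1 are all 1, so H_0 = Z.
  H_1: rank ker ∂_1 − rank ∂_2 = (10 − 4) − 6 = 0, and the invariant factors of ∂_2 are all 1, so H_1 = 0.
  H_2: rank ker ∂_2 − rank ∂_3 = (10 − 6) − 4 = 0, and the invariant factors of ∂_3 are all 1, so H_2 = 0.
  H_3: rank ker ∂_3 − rank ∂_4 = (5 − 4) − 0 = 1, and there is no ∂_4, so H_3 = Z.

As a check, the Euler characteristic is 5 − 10 + 10 − 5 = 0, which agrees with 1 − 0 + 0 − 1 = 0.
(K is a triangulation of the 3-sphere S^3.)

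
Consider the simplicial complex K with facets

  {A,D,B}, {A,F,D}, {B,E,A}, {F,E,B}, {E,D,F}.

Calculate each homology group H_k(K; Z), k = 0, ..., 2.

K has 5 vertices, 10 edges, 5 triangles.
rank ∂_0 = 0, rank ∂_1 = 4 ⇒ b_0 = 5 − 0 − 4 = 1; all invariant factors of ∂_1 are 1 so no torsion. So H_0 ≅ Z.
rank ∂_1 = 4, rank ∂_2 = 5 ⇒ b_1 = 10 − 4 − 5 = 1; all invariant factors of ∂_2 are 1 so no torsion. So H_1 ≅ Z.
rank ∂_2 = 5, rank ∂_3 = 0 ⇒ b_2 = 5 − 5 − 0 = 0. So H_2 ≅ 0.

H_0 ≅ Z,  H_1 ≅ Z,  H_2 = 0.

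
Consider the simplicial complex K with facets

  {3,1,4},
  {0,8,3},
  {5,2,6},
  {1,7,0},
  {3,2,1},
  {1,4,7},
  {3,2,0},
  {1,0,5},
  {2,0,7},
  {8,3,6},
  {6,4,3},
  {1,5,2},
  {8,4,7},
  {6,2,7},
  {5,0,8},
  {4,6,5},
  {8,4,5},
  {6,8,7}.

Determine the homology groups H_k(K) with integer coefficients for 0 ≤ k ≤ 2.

H_0 ≅ Z,  H_1 ≅ Z × Z/2,  H_2 = 0.

Order the vertices as 0 < 1 < 2 < 3 < 4 < 5 < 6 < 7 < 8. Listing each simplex with vertices in this order, K has dimension 2 with simplices:

  0-simplices (9): [0], [1], [2], [3], [4], [5], [6], [7], [8]
  1-simplices (27): (27 of them)
  2-simplices (18): [0,1,5], [0,1,7], [0,2,3], [0,2,7], [0,3,8], [0,5,8], [1,2,3], [1,2,5], [1,3,4], [1,4,7], [2,5,6], [2,6,7], [3,4,6], [3,6,8], [4,5,6], [4,5,8], [4,7,8], [6,7,8]

giving chain groups C_0 ≅ Z^9, C_1 ≅ Z^27, C_2 ≅ Z^18.

The boundary map ∂_1: C_1 → C_0 sends each edge [p,q] (with p < q) to q − p. For instance
  ∂[2,7] = [7] − [2].
This gives a 9×27 integer matrix of rank 8; reducing to Smith normal form yields diagonal entries (1,1,1,1,1,1,1,1).

Boundary ∂_2: C_2 → C_1 acts by ∂[p,q,r] = [q,r] − [p,r] + [p,q]. For instance
  ∂[3,6,8] = [6,8] − [3,8] + [3,6],
  ∂[4,5,8] = [5,8] − [4,8] + [4,5].
The 27×18 boundary matrix has rank 18 and Smith normal form diag(1,1,1,1,1,1,1,1,1,1,1,1,1,1,1,1,1,2).

Computing H_k = (kernel of ∂_k) / (image of ∂_{k+1}):

  H_0: rank C_0 − rank ∂_1 = 9 − 8 = 1, and the invariant factors of ∂_1 are all 1, so H_0 = Z.
  H_1: rank ker ∂_1 − rank ∂_2 = (27 − 8) − 18 = 1, and ∂_2 has invariant factor 2 > 1, so H_1 = Z × Z/2.
  H_2: rank ker ∂_2 − rank ∂_3 = (18 − 18) − 0 = 0, and there is no ∂_3, so H_2 = 0.

As a check, the Euler characteristic is 9 − 27 + 18 = 0, which agrees with 1 − 1 + 0 = 0.
(K is a triangulation of the Klein bottle.)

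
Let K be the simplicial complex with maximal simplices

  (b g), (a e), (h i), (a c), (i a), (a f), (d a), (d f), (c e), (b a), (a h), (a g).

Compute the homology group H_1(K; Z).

H_1 ≅ Z^4.

We work with the vertex ordering a < b < c < d < e < f < g < h < i. The simplices of K, each written with vertices in increasing order, are:

  0-simplices (9): a, b, c, d, e, f, g, h, i
  1-simplices (12): ab, ac, ad, ae, af, ag, ah, ai, bg, ce, df, hi

Hence C_0 ≅ Z^9, C_1 ≅ Z^12.

Boundary ∂_1: C_1 → C_0 is given by ∂[p,q] = [q] − [p].
This gives a 9×12 integer matrix of rank 8; reducing to Smith normal form yields diagonal entries (1,1,1,1,1,1,1,1).

Reading off H_k = ker ∂_k / im ∂_{k+1}:

  H_1: rank ker ∂_1 − rank ∂_2 = (12 − 8) − 0 = 4, and there is no ∂_2, so H_1 ≅ Z^4.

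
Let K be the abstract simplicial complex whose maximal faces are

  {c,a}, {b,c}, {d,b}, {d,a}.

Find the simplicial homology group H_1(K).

H_1 = Z.

Take the total order a < b < c < d on the vertex set. Then K (dimension 1) consists of the simplices:

  0-simplices (4): a, b, c, d
  1-simplices (4): ac, ad, bc, bd

so the chain groups are C_0 ≅ Z^4, C_1 ≅ Z^4.

Boundary ∂_1: C_1 → C_0 sends each edge [p,q] (with p < q) to q − p. For instance
  ∂bc = c − b.
As a 4×4 matrix over Z this has rank 3, with invariant factors (1,1,1).

Reading off H_k = ker ∂_k / im ∂_{k+1}:

  H_1: rank ker ∂_1 − rank ∂_2 = (4 − 3) − 0 = 1, and there is no ∂_2, so H_1 = Z.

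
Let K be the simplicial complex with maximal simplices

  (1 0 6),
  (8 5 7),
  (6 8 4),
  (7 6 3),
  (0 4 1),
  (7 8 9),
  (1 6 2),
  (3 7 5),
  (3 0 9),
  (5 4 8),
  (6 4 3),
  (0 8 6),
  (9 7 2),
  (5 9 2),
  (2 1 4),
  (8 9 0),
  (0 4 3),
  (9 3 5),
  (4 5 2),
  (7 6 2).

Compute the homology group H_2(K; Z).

H_2 = 0.

Fix the vertex order 0 < 1 < 2 < 3 < 4 < 5 < 6 < 7 < 8 < 9 and write every simplex with vertices in increasing order. Then dim K = 2 and the simplices of K are:

  0-simplices (10): [0], [1], [2], [3], [4], [5], [6], [7], [8], [9]
  1-simplices (30): (30 of them)
  2-simplices (20): (20 of them)

so the chain groups are C_0 ≅ Z^10, C_1 ≅ Z^30, C_2 ≅ Z^20.

The boundary map ∂_1: C_1 → C_0 is given by ∂[p,q] = [q] − [p]. For instance
  ∂[7,8] = [8] − [7].
This gives a 10×30 integer matrix of rank 9; reducing to Smith normal form yields diagonal entries (1,1,1,1,1,1,1,1,1).

Boundary ∂_2: C_2 → C_1 acts by ∂[p,q,r] = [q,r] − [p,r] + [p,q]. For instance
  ∂[3,6,7] = [6,7] − [3,7] + [3,6],
  ∂[0,3,4] = [3,4] − [0,4] + [0,3].
As a 30×20 matrix over Z this has rank 20, with invariant factors (1,1,1,1,1,1,1,1,1,1,1,1,1,1,1,1,1,1,1,2).

Reading off H_k = ker ∂_k / im ∂_{k+1}:

  H_2: rank ker ∂_2 − rank ∂_3 = (20 − 20) − 0 = 0, and there is no ∂_3, so H_2 = 0.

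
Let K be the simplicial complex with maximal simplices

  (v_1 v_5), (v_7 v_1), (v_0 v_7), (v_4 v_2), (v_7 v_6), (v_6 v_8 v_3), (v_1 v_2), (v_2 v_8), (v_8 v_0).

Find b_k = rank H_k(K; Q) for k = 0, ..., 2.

We work with the vertex ordering v_0 < v_1 < v_2 < v_3 < v_4 < v_5 < v_6 < v_7 < v_8. The simplices of K, each written with vertices in increasing order, are:

  0-simplices (9): [v_0], [v_1], [v_2], [v_3], [v_4], [v_5], [v_6], [v_7], [v_8]
  1-simplices (11): [v_0,v_7], [v_0,v_8], [v_1,v_2], [v_1,v_5], [v_1,v_7], [v_2,v_4], [v_2,v_8], [v_3,v_6], [v_3,v_8], [v_6,v_7], [v_6,v_8]
  2-simplices (1): [v_3,v_6,v_8]

Hence C_0 ≅ Z^9, C_1 ≅ Z^11, C_2 ≅ Z^1.

The boundary map ∂_1: C_1 → C_0 sends each edge [p,q] (with p < q) to q − p.
The resulting 9×11 matrix has rank 8, and its Smith normal form has invariant factors (1,1,1,1,1,1,1,1).

∂_2: C_2 → C_1 acts by ∂[p,q,r] = [q,r] − [p,r] + [p,q]. For instance
  ∂[v_3,v_6,v_8] = [v_6,v_8] − [v_3,v_8] + [v_3,v_6].
The resulting 11×1 matrix has rank 1, and its Smith normal form has invariant factors (1).

Now H_k = ker ∂_k / im ∂_{k+1}, so:

  H_0: rank C_0 − rank ∂_1 = 9 − 8 = 1, and the invariant factors of ∂_1 are all 1, so H_0 ≅ Z.
  H_1: rank ker ∂_1 − rank ∂_2 = (11 − 8) − 1 = 2, and the invariant factors of ∂_2 are all 1, so H_1 ≅ Z^2.
  H_2: rank ker ∂_2 − rank ∂_3 = (1 − 1) − 0 = 0, and there is no ∂_3, so H_2 ≅ 0.

As a check, the Euler characteristic is 9 − 11 + 1 = -1, which agrees with 1 − 2 + 0 = -1.

Hence the Betti numbers are b_0 = 1, b_1 = 2, b_2 = 0.

b_0 = 1, b_1 = 2, b_2 = 0.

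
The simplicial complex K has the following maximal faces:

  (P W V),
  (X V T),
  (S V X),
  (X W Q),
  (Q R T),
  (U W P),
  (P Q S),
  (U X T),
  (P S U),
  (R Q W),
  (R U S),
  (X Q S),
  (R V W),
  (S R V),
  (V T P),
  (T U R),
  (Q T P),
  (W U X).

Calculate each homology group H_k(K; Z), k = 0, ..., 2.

Order the vertices as P < Q < R < S < T < U < V < W < X. Listing each simplex with vertices in this order, K has dimension 2 with simplices:

  0-simplices (9): P, Q, R, S, T, U, V, W, X
  1-simplices (27): PQ, PS, PT, PU, PV, PW, QR, QS, QT, QW, QX, RS, RT, RU, RV, RW, SU, SV, SX, TU, TV, TX, UW, UX, VW, VX, WX
  2-simplices (18): PQS, PQT, PSU, PTV, PUW, PVW, QRT, QRW, QSX, QWX, RSU, RSV, RTU, RVW, SVX, TUX, TVX, UWX

Hence C_0 ≅ Z^9, C_1 ≅ Z^27, C_2 ≅ Z^18.

Boundary ∂_1: C_1 → C_0 maps an edge to its endpoints' difference, ∂[p,q] = q − p. For instance
  ∂QR = R − Q.
As a 9×27 matrix over Z this has rank 8, with invariant factors (1,1,1,1,1,1,1,1).

∂_2: C_2 → C_1 maps a triangle to the signed sum of its edges. For instance
  ∂SVX = VX − SX + SV,
  ∂QSX = SX − QX + QS.
As a 27×18 matrix over Z this has rank 17, with invariant factors (1,1,1,1,1,1,1,1,1,1,1,1,1,1,1,1,1).

Computing H_k = (kernel of ∂_k) / (image of ∂_{k+1}):

  H_0: rank C_0 − rank ∂_1 = 9 − 8 = 1, and the invariant factors of ∂_1 are all 1, so H_0 = Z.
  H_1: rank ker ∂_1 − rank ∂_2 = (27 − 8) − 17 = 2, and the invariant factors of ∂_2 are all 1, so H_1 = Z^2.
  H_2: rank ker ∂_2 − rank ∂_3 = (18 − 17) − 0 = 1, and there is no ∂_3, so H_2 = Z.

H_0 ≅ Z,  H_1 ≅ Z^2,  H_2 ≅ Z.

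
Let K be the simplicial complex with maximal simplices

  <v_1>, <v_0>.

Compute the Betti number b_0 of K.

Take the total order v_0 < v_1 on the vertex set. Then K (dimension 0) consists of the simplices:

  0-simplices (2): [v_0], [v_1]

Hence C_0 ≅ Z^2.

From H_k ≅ ker(∂_k) / im(∂_{k+1}) we obtain:

  H_0: rank C_0 − rank ∂_1 = 2 − 0 = 2, and there is no ∂_1, so H_0 ≅ Z^2.

Hence the Betti numbers are b_0 = 2.

b_0 = 2.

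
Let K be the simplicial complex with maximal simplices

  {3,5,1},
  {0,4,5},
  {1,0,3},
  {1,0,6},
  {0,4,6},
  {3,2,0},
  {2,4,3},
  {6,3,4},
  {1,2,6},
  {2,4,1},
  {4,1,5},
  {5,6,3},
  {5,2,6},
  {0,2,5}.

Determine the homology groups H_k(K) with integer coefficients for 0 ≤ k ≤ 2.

We work with the vertex ordering 0 < 1 < 2 < 3 < 4 < 5 < 6. The simplices of K, each written with vertices in increasing order, are:

  0-simplices (7): [0], [1], [2], [3], [4], [5], [6]
  1-simplices (21): [0,1], [0,2], [0,3], [0,4], [0,5], [0,6], [1,2], [1,3], [1,4], [1,5], [1,6], [2,3], [2,4], [2,5], [2,6], [3,4], [3,5], [3,6], [4,5], [4,6], [5,6]
  2-simplices (14): [0,1,3], [0,1,6], [0,2,3], [0,2,5], [0,4,5], [0,4,6], [1,2,4], [1,2,6], [1,3,5], [1,4,5], [2,3,4], [2,5,6], [3,4,6], [3,5,6]

giving chain groups C_0 ≅ Z^7, C_1 ≅ Z^21, C_2 ≅ Z^14.

Boundary ∂_1: C_1 → C_0 is given by ∂[p,q] = [q] − [p]. For instance
  ∂[4,5] = [5] − [4].
As a 7×21 matrix over Z this has rank 6, with invariant factors (1,1,1,1,1,1).

The boundary map ∂_2: C_2 → C_1 acts by ∂[p,q,r] = [q,r] − [p,r] + [p,q]. For instance
  ∂[1,4,5] = [4,5] − [1,5] + [1,4],
  ∂[0,4,5] = [4,5] − [0,5] + [0,4].
The resulting 21×14 matrix has rank 13, and its Smith normal form has invariant factors (1,1,1,1,1,1,1,1,1,1,1,1,1).

From H_k ≅ ker(∂_k) / im(∂_{k+1}) we obtain:

  H_0: rank C_0 − rank ∂_1 = 7 − 6 = 1, and the invariant factors of ∂_1 are all 1, so H_0 = Z.
  H_1: rank ker ∂_1 − rank ∂_2 = (21 − 6) − 13 = 2, and the invariant factors of ∂_2 are all 1, so H_1 = Z^2.
  H_2: rank ker ∂_2 − rank ∂_3 = (14 − 13) − 0 = 1, and there is no ∂_3, so H_2 = Z.

(K is a triangulation of the torus T^2.)

H_0 ≅ Z,  H_1 ≅ Z^2,  H_2 ≅ Z.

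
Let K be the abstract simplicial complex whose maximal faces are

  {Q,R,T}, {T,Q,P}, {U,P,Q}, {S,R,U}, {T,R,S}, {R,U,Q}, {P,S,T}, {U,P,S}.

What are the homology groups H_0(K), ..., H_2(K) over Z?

H_0 ≅ Z,  H_1 = 0,  H_2 ≅ Z.

Order the vertices as P < Q < R < S < T < U. Listing each simplex with vertices in this order, K has dimension 2 with simplices:

  0-simplices (6): P, Q, R, S, T, U
  1-simplices (12): PQ, PS, PT, PU, QR, QT, QU, RS, RT, RU, ST, SU
  2-simplices (8): PQT, PQU, PST, PSU, QRT, QRU, RST, RSU

so the chain groups are C_0 ≅ Z^6, C_1 ≅ Z^12, C_2 ≅ Z^8.

∂_1: C_1 → C_0 sends each edge [p,q] (with p < q) to q − p. For instance
  ∂PQ = Q − P.
As a 6×12 matrix over Z this has rank 5, with invariant factors (1,1,1,1,1).

Boundary ∂_2: C_2 → C_1 maps a triangle to the signed sum of its edges. For instance
  ∂PQU = QU − PU + PQ,
  ∂PST = ST − PT + PS.
The 12×8 boundary matrix has rank 7 and Smith normal form diag(1,1,1,1,1,1,1).

Reading off H_k = ker ∂_k / im ∂_{k+1}:

  H_0: rank C_0 − rank ∂_1 = 6 − 5 = 1, and the invariant factors of ∂_1 are all 1, so H_0 ≅ Z.
  H_1: rank ker ∂_1 − rank ∂_2 = (12 − 5) − 7 = 0, and the invariant factors of ∂_2 are all 1, so H_1 ≅ 0.
  H_2: rank ker ∂_2 − rank ∂_3 = (8 − 7) − 0 = 1, and there is no ∂_3, so H_2 ≅ Z.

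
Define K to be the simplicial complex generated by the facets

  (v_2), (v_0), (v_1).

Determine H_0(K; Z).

H_0 = Z^3.

K has 3 vertices.
rank ∂_0 = 0, rank ∂_1 = 0 ⇒ b_0 = 3 − 0 − 0 = 3. So H_0 = Z^3.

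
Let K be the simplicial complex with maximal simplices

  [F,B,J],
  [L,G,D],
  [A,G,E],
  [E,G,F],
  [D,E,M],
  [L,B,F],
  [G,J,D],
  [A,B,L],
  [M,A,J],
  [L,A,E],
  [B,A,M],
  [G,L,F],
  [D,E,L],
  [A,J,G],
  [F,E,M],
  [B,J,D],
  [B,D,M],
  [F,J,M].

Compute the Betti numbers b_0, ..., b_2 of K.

Fix the vertex order A < B < D < E < F < G < J < L < M and write every simplex with vertices in increasing order. Then dim K = 2 and the simplices of K are:

  0-simplices (9): A, B, D, E, F, G, J, L, M
  1-simplices (27): AB, AE, AG, AJ, AL, AM, BD, BF, BJ, BL, BM, DE, DG, DJ, DL, DM, EF, EG, EL, EM, FG, FJ, FL, FM, GJ, GL, JM
  2-simplices (18): ABL, ABM, AEG, AEL, AGJ, AJM, BDJ, BDM, BFJ, BFL, DEL, DEM, DGJ, DGL, EFG, EFM, FGL, FJM

Hence C_0 ≅ Z^9, C_1 ≅ Z^27, C_2 ≅ Z^18.

∂_1: C_1 → C_0 is given by ∂[p,q] = [q] − [p]. For instance
  ∂DM = M − D.
The 9×27 boundary matrix has rank 8 and Smith normal form diag(1,1,1,1,1,1,1,1).

∂_2: C_2 → C_1 sends each 2-simplex [p,q,r] to [q,r] − [p,r] + [p,q]. For instance
  ∂EFM = FM − EM + EF,
  ∂AEL = EL − AL + AE.
The 27×18 boundary matrix has rank 18 and Smith normal form diag(1,1,1,1,1,1,1,1,1,1,1,1,1,1,1,1,1,2).

Computing H_k = (kernel of ∂_k) / (image of ∂_{k+1}):

  H_0: rank C_0 − rank ∂_1 = 9 − 8 = 1, and the invariant factors of ∂_1 are all 1, so H_0 ≅ Z.
  H_1: rank ker ∂_1 − rank ∂_2 = (27 − 8) − 18 = 1, and ∂_2 has invariant factor 2 > 1, so H_1 ≅ Z ⊕ Z_2.
  H_2: rank ker ∂_2 − rank ∂_3 = (18 − 18) − 0 = 0, and there is no ∂_3, so H_2 ≅ 0.

As a check, the Euler characteristic is 9 − 27 + 18 = 0, which agrees with 1 − 1 + 0 = 0.

Hence the Betti numbers are b_0 = 1, b_1 = 1, b_2 = 0.

b_0 = 1, b_1 = 1, b_2 = 0.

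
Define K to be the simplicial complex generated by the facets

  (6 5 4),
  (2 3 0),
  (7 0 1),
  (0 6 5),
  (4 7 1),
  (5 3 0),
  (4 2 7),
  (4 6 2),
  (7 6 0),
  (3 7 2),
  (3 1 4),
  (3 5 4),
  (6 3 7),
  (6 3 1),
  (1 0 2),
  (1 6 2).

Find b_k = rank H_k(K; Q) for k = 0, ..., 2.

b_0 = 1, b_1 = 2, b_2 = 1.

Fix the vertex order 0 < 1 < 2 < 3 < 4 < 5 < 6 < 7 and write every simplex with vertices in increasing order. Then dim K = 2 and the simplices of K are:

  0-simplices (8): [0], [1], [2], [3], [4], [5], [6], [7]
  1-simplices (24): (24 of them)
  2-simplices (16): [0,1,2], [0,1,7], [0,2,3], [0,3,5], [0,5,6], [0,6,7], [1,2,6], [1,3,4], [1,3,6], [1,4,7], [2,3,7], [2,4,6], [2,4,7], [3,4,5], [3,6,7], [4,5,6]

giving chain groups C_0 ≅ Z^8, C_1 ≅ Z^24, C_2 ≅ Z^16.

Boundary ∂_1: C_1 → C_0 sends each edge [p,q] (with p < q) to q − p. For instance
  ∂[0,3] = [3] − [0].
As a 8×24 matrix over Z this has rank 7, with invariant factors (1,1,1,1,1,1,1).

Boundary ∂_2: C_2 → C_1 sends each 2-simplex [p,q,r] to [q,r] − [p,r] + [p,q]. For instance
  ∂[0,5,6] = [5,6] − [0,6] + [0,5],
  ∂[3,6,7] = [6,7] − [3,7] + [3,6].
This gives a 24×16 integer matrix of rank 15; reducing to Smith normal form yields diagonal entries (1,1,1,1,1,1,1,1,1,1,1,1,1,1,1).

Reading off H_k = ker ∂_k / im ∂_{k+1}:

  H_0: rank C_0 − rank ∂_1 = 8 − 7 = 1, and the invariant factors of ∂_1 are all 1, so H_0 ≅ Z.
  H_1: rank ker ∂_1 − rank ∂_2 = (24 − 7) − 15 = 2, and the invariant factors of ∂_2 are all 1, so H_1 ≅ Z^2.
  H_2: rank ker ∂_2 − rank ∂_3 = (16 − 15) − 0 = 1, and there is no ∂_3, so H_2 ≅ Z.

Hence the Betti numbers are b_0 = 1, b_1 = 2, b_2 = 1.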